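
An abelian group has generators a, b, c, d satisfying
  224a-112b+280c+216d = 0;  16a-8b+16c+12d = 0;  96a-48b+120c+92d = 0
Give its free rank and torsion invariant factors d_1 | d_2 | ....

Answer: M ≅ ℤ^1 ⊕ ℤ/4 ⊕ ℤ/8 ⊕ ℤ/8

Derivation:
rank_ℚ(R)=3; free=4−3=1
SNF(R) diag = [4, 8, 8] → torsion [4, 8, 8]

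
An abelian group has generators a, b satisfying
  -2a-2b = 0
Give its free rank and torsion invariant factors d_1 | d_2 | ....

rank_ℚ(R)=1; free=2−1=1
SNF(R) diag = [2] → torsion [2]

Answer: M ≅ ℤ^1 ⊕ ℤ/2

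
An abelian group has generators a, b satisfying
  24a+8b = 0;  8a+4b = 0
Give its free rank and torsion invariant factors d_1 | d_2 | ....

rank_ℚ(R)=2; free=2−2=0
SNF(R) diag = [4, 8] → torsion [4, 8]

Answer: M ≅ ℤ/4 ⊕ ℤ/8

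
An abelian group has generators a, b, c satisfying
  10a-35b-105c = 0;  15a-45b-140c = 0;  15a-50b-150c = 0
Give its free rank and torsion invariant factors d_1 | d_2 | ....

rank_ℚ(R)=3; free=3−3=0
SNF(R) diag = [5, 5, 5] → torsion [5, 5, 5]

Answer: M ≅ ℤ/5 ⊕ ℤ/5 ⊕ ℤ/5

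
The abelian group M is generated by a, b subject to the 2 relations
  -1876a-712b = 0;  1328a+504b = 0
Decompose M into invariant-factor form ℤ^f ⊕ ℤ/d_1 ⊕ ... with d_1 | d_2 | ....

rank_ℚ(R)=2; free=2−2=0
SNF(R) diag = [4, 8] → torsion [4, 8]

Answer: M ≅ ℤ/4 ⊕ ℤ/8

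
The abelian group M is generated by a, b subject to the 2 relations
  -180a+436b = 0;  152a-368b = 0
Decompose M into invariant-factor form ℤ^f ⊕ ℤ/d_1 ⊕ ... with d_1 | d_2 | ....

rank_ℚ(R)=2; free=2−2=0
SNF(R) diag = [4, 8] → torsion [4, 8]

Answer: M ≅ ℤ/4 ⊕ ℤ/8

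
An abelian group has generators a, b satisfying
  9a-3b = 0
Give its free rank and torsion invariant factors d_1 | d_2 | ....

rank_ℚ(R)=1; free=2−1=1
SNF(R) diag = [3] → torsion [3]

Answer: M ≅ ℤ^1 ⊕ ℤ/3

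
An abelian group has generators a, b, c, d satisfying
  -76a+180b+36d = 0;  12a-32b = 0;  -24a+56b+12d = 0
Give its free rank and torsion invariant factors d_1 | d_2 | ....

rank_ℚ(R)=3; free=4−3=1
SNF(R) diag = [4, 4, 12] → torsion [4, 4, 12]

Answer: M ≅ ℤ^1 ⊕ ℤ/4 ⊕ ℤ/4 ⊕ ℤ/12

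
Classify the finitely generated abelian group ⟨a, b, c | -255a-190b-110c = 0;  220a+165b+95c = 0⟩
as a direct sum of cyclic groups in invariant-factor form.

Answer: M ≅ ℤ^1 ⊕ ℤ/5 ⊕ ℤ/5

Derivation:
rank_ℚ(R)=2; free=3−2=1
SNF(R) diag = [5, 5] → torsion [5, 5]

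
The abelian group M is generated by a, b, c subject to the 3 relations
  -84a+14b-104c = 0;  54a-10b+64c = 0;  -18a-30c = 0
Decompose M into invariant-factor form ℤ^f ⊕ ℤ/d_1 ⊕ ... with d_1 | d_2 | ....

Answer: M ≅ ℤ/2 ⊕ ℤ/6 ⊕ ℤ/6

Derivation:
rank_ℚ(R)=3; free=3−3=0
SNF(R) diag = [2, 6, 6] → torsion [2, 6, 6]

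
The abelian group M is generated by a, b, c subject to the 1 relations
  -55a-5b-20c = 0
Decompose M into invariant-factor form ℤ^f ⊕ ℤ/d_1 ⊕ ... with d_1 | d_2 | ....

rank_ℚ(R)=1; free=3−1=2
SNF(R) diag = [5] → torsion [5]

Answer: M ≅ ℤ^2 ⊕ ℤ/5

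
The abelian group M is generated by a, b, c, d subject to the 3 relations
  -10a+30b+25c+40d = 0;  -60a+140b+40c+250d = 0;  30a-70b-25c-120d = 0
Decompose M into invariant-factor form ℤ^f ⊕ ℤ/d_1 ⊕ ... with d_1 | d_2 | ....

Answer: M ≅ ℤ^1 ⊕ ℤ/5 ⊕ ℤ/10 ⊕ ℤ/20

Derivation:
rank_ℚ(R)=3; free=4−3=1
SNF(R) diag = [5, 10, 20] → torsion [5, 10, 20]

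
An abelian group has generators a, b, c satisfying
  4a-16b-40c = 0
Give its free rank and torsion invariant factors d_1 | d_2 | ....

Answer: M ≅ ℤ^2 ⊕ ℤ/4

Derivation:
rank_ℚ(R)=1; free=3−1=2
SNF(R) diag = [4] → torsion [4]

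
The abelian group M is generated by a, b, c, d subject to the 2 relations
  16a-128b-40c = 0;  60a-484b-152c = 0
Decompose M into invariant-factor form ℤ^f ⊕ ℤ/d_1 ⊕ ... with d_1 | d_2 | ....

rank_ℚ(R)=2; free=4−2=2
SNF(R) diag = [4, 8] → torsion [4, 8]

Answer: M ≅ ℤ^2 ⊕ ℤ/4 ⊕ ℤ/8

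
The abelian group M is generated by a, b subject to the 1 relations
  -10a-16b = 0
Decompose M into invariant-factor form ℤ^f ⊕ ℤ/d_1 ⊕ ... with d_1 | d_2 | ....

rank_ℚ(R)=1; free=2−1=1
SNF(R) diag = [2] → torsion [2]

Answer: M ≅ ℤ^1 ⊕ ℤ/2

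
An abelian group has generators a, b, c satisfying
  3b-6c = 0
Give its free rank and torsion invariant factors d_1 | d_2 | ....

Answer: M ≅ ℤ^2 ⊕ ℤ/3

Derivation:
rank_ℚ(R)=1; free=3−1=2
SNF(R) diag = [3] → torsion [3]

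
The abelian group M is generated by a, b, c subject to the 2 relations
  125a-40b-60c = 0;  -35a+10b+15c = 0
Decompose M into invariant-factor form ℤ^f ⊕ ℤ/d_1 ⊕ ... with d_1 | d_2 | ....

rank_ℚ(R)=2; free=3−2=1
SNF(R) diag = [5, 15] → torsion [5, 15]

Answer: M ≅ ℤ^1 ⊕ ℤ/5 ⊕ ℤ/15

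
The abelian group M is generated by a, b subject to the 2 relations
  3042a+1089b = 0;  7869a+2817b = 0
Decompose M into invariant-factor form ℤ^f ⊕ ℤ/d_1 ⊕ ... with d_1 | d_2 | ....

Answer: M ≅ ℤ/3 ⊕ ℤ/9

Derivation:
rank_ℚ(R)=2; free=2−2=0
SNF(R) diag = [3, 9] → torsion [3, 9]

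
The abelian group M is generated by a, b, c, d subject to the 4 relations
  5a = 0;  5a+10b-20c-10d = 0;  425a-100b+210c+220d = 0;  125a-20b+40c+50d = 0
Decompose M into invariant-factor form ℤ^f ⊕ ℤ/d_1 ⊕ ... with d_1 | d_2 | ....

Answer: M ≅ ℤ/5 ⊕ ℤ/10 ⊕ ℤ/10 ⊕ ℤ/30

Derivation:
rank_ℚ(R)=4; free=4−4=0
SNF(R) diag = [5, 10, 10, 30] → torsion [5, 10, 10, 30]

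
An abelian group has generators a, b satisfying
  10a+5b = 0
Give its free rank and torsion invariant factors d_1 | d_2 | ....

Answer: M ≅ ℤ^1 ⊕ ℤ/5

Derivation:
rank_ℚ(R)=1; free=2−1=1
SNF(R) diag = [5] → torsion [5]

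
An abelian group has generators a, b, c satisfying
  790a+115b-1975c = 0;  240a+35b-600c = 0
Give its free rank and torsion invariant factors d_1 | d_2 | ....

rank_ℚ(R)=2; free=3−2=1
SNF(R) diag = [5, 5] → torsion [5, 5]

Answer: M ≅ ℤ^1 ⊕ ℤ/5 ⊕ ℤ/5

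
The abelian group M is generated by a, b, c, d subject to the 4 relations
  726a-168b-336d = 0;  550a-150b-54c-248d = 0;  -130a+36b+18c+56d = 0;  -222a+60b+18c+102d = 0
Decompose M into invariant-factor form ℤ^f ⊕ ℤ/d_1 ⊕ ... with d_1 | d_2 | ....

Answer: M ≅ ℤ/2 ⊕ ℤ/6 ⊕ ℤ/18 ⊕ ℤ/54

Derivation:
rank_ℚ(R)=4; free=4−4=0
SNF(R) diag = [2, 6, 18, 54] → torsion [2, 6, 18, 54]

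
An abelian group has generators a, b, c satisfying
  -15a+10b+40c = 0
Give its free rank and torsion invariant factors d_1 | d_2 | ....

Answer: M ≅ ℤ^2 ⊕ ℤ/5

Derivation:
rank_ℚ(R)=1; free=3−1=2
SNF(R) diag = [5] → torsion [5]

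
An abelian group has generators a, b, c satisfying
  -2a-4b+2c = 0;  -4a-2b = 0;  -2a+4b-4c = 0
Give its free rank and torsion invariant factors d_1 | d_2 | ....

rank_ℚ(R)=3; free=3−3=0
SNF(R) diag = [2, 2, 2] → torsion [2, 2, 2]

Answer: M ≅ ℤ/2 ⊕ ℤ/2 ⊕ ℤ/2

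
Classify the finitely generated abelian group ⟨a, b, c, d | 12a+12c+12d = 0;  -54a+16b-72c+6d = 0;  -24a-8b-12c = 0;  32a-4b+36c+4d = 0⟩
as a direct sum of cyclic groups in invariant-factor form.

Answer: M ≅ ℤ/2 ⊕ ℤ/4 ⊕ ℤ/12 ⊕ ℤ/24

Derivation:
rank_ℚ(R)=4; free=4−4=0
SNF(R) diag = [2, 4, 12, 24] → torsion [2, 4, 12, 24]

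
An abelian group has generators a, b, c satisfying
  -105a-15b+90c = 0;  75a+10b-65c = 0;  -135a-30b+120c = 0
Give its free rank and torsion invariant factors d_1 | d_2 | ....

Answer: M ≅ ℤ/5 ⊕ ℤ/15 ⊕ ℤ/15

Derivation:
rank_ℚ(R)=3; free=3−3=0
SNF(R) diag = [5, 15, 15] → torsion [5, 15, 15]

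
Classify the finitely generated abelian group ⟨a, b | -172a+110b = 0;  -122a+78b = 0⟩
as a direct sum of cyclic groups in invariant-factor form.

rank_ℚ(R)=2; free=2−2=0
SNF(R) diag = [2, 2] → torsion [2, 2]

Answer: M ≅ ℤ/2 ⊕ ℤ/2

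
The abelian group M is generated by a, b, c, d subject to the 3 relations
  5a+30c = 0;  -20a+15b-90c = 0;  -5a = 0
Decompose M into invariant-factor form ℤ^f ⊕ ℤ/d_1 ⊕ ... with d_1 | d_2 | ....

rank_ℚ(R)=3; free=4−3=1
SNF(R) diag = [5, 15, 30] → torsion [5, 15, 30]

Answer: M ≅ ℤ^1 ⊕ ℤ/5 ⊕ ℤ/15 ⊕ ℤ/30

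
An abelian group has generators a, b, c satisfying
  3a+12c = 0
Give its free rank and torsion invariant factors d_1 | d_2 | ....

rank_ℚ(R)=1; free=3−1=2
SNF(R) diag = [3] → torsion [3]

Answer: M ≅ ℤ^2 ⊕ ℤ/3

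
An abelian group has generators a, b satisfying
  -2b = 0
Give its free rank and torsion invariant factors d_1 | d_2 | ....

rank_ℚ(R)=1; free=2−1=1
SNF(R) diag = [2] → torsion [2]

Answer: M ≅ ℤ^1 ⊕ ℤ/2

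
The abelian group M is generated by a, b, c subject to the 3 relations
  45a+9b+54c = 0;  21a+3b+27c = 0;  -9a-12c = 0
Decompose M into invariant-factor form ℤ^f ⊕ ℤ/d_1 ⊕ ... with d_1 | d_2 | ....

rank_ℚ(R)=3; free=3−3=0
SNF(R) diag = [3, 3, 9] → torsion [3, 3, 9]

Answer: M ≅ ℤ/3 ⊕ ℤ/3 ⊕ ℤ/9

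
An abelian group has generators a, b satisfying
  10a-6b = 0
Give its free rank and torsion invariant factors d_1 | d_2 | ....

Answer: M ≅ ℤ^1 ⊕ ℤ/2

Derivation:
rank_ℚ(R)=1; free=2−1=1
SNF(R) diag = [2] → torsion [2]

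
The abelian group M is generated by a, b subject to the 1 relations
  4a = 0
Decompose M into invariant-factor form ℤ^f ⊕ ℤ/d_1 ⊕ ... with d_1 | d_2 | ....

Answer: M ≅ ℤ^1 ⊕ ℤ/4

Derivation:
rank_ℚ(R)=1; free=2−1=1
SNF(R) diag = [4] → torsion [4]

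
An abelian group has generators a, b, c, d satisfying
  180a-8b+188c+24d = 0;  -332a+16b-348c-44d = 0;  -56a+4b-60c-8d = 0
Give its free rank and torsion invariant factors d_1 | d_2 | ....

Answer: M ≅ ℤ^1 ⊕ ℤ/4 ⊕ ℤ/4 ⊕ ℤ/12

Derivation:
rank_ℚ(R)=3; free=4−3=1
SNF(R) diag = [4, 4, 12] → torsion [4, 4, 12]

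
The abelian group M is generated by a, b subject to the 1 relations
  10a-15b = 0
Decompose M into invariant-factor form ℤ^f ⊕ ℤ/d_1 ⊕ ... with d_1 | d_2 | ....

rank_ℚ(R)=1; free=2−1=1
SNF(R) diag = [5] → torsion [5]

Answer: M ≅ ℤ^1 ⊕ ℤ/5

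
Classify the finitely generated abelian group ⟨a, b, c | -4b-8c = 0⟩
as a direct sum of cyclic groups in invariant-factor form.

rank_ℚ(R)=1; free=3−1=2
SNF(R) diag = [4] → torsion [4]

Answer: M ≅ ℤ^2 ⊕ ℤ/4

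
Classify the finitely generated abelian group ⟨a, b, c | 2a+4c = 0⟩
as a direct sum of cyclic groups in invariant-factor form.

rank_ℚ(R)=1; free=3−1=2
SNF(R) diag = [2] → torsion [2]

Answer: M ≅ ℤ^2 ⊕ ℤ/2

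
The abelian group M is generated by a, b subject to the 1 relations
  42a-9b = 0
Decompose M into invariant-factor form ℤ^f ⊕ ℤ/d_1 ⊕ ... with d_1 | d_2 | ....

Answer: M ≅ ℤ^1 ⊕ ℤ/3

Derivation:
rank_ℚ(R)=1; free=2−1=1
SNF(R) diag = [3] → torsion [3]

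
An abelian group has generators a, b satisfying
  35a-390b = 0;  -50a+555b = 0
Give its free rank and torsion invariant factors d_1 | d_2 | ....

Answer: M ≅ ℤ/5 ⊕ ℤ/15

Derivation:
rank_ℚ(R)=2; free=2−2=0
SNF(R) diag = [5, 15] → torsion [5, 15]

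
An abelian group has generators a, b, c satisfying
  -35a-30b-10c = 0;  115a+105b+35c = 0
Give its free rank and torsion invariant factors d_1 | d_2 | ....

rank_ℚ(R)=2; free=3−2=1
SNF(R) diag = [5, 15] → torsion [5, 15]

Answer: M ≅ ℤ^1 ⊕ ℤ/5 ⊕ ℤ/15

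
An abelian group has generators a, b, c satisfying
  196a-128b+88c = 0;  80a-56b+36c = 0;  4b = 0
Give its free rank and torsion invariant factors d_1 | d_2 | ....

rank_ℚ(R)=3; free=3−3=0
SNF(R) diag = [4, 4, 4] → torsion [4, 4, 4]

Answer: M ≅ ℤ/4 ⊕ ℤ/4 ⊕ ℤ/4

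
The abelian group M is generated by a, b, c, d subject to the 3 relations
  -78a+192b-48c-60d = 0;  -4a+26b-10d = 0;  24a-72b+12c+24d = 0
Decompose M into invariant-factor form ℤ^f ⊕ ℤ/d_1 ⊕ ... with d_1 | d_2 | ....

rank_ℚ(R)=3; free=4−3=1
SNF(R) diag = [2, 6, 12] → torsion [2, 6, 12]

Answer: M ≅ ℤ^1 ⊕ ℤ/2 ⊕ ℤ/6 ⊕ ℤ/12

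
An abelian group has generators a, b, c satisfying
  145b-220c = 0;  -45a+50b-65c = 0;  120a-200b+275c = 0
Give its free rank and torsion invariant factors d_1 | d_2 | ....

rank_ℚ(R)=3; free=3−3=0
SNF(R) diag = [5, 15, 45] → torsion [5, 15, 45]

Answer: M ≅ ℤ/5 ⊕ ℤ/15 ⊕ ℤ/45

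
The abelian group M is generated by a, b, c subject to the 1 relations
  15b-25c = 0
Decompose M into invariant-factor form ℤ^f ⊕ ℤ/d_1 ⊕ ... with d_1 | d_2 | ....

rank_ℚ(R)=1; free=3−1=2
SNF(R) diag = [5] → torsion [5]

Answer: M ≅ ℤ^2 ⊕ ℤ/5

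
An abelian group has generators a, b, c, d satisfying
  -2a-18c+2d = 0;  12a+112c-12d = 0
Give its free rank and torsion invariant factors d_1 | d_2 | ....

rank_ℚ(R)=2; free=4−2=2
SNF(R) diag = [2, 4] → torsion [2, 4]

Answer: M ≅ ℤ^2 ⊕ ℤ/2 ⊕ ℤ/4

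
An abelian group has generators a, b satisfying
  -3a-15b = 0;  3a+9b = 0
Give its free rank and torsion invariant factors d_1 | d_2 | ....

rank_ℚ(R)=2; free=2−2=0
SNF(R) diag = [3, 6] → torsion [3, 6]

Answer: M ≅ ℤ/3 ⊕ ℤ/6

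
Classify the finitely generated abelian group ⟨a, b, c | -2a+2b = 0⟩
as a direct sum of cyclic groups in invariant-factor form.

Answer: M ≅ ℤ^2 ⊕ ℤ/2

Derivation:
rank_ℚ(R)=1; free=3−1=2
SNF(R) diag = [2] → torsion [2]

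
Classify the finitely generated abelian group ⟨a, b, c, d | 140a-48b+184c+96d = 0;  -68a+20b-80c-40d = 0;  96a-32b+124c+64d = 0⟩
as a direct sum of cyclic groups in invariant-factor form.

rank_ℚ(R)=3; free=4−3=1
SNF(R) diag = [4, 4, 12] → torsion [4, 4, 12]

Answer: M ≅ ℤ^1 ⊕ ℤ/4 ⊕ ℤ/4 ⊕ ℤ/12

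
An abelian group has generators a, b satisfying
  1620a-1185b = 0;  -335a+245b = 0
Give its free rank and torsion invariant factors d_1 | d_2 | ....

rank_ℚ(R)=2; free=2−2=0
SNF(R) diag = [5, 15] → torsion [5, 15]

Answer: M ≅ ℤ/5 ⊕ ℤ/15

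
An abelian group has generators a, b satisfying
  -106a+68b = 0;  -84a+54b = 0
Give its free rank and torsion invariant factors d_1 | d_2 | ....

rank_ℚ(R)=2; free=2−2=0
SNF(R) diag = [2, 6] → torsion [2, 6]

Answer: M ≅ ℤ/2 ⊕ ℤ/6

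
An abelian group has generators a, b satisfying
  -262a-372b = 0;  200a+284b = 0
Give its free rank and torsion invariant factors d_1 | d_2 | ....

rank_ℚ(R)=2; free=2−2=0
SNF(R) diag = [2, 4] → torsion [2, 4]

Answer: M ≅ ℤ/2 ⊕ ℤ/4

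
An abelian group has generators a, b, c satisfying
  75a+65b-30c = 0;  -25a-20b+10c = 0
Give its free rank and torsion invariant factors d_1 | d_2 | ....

rank_ℚ(R)=2; free=3−2=1
SNF(R) diag = [5, 5] → torsion [5, 5]

Answer: M ≅ ℤ^1 ⊕ ℤ/5 ⊕ ℤ/5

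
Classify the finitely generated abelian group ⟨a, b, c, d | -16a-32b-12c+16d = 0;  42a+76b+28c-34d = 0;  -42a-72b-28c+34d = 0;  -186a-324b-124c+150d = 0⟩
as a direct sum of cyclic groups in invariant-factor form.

Answer: M ≅ ℤ/2 ⊕ ℤ/4 ⊕ ℤ/4 ⊕ ℤ/4

Derivation:
rank_ℚ(R)=4; free=4−4=0
SNF(R) diag = [2, 4, 4, 4] → torsion [2, 4, 4, 4]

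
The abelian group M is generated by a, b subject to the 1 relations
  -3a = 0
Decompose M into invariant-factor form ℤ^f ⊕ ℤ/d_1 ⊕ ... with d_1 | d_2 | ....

Answer: M ≅ ℤ^1 ⊕ ℤ/3

Derivation:
rank_ℚ(R)=1; free=2−1=1
SNF(R) diag = [3] → torsion [3]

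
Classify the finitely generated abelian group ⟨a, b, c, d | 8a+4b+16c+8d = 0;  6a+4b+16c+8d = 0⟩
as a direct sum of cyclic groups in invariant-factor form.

rank_ℚ(R)=2; free=4−2=2
SNF(R) diag = [2, 4] → torsion [2, 4]

Answer: M ≅ ℤ^2 ⊕ ℤ/2 ⊕ ℤ/4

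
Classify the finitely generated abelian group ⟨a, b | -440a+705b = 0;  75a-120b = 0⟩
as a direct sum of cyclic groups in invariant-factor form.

rank_ℚ(R)=2; free=2−2=0
SNF(R) diag = [5, 15] → torsion [5, 15]

Answer: M ≅ ℤ/5 ⊕ ℤ/15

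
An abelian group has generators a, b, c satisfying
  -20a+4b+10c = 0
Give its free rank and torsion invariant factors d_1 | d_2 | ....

rank_ℚ(R)=1; free=3−1=2
SNF(R) diag = [2] → torsion [2]

Answer: M ≅ ℤ^2 ⊕ ℤ/2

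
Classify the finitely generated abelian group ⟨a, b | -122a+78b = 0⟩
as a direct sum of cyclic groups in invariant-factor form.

Answer: M ≅ ℤ^1 ⊕ ℤ/2

Derivation:
rank_ℚ(R)=1; free=2−1=1
SNF(R) diag = [2] → torsion [2]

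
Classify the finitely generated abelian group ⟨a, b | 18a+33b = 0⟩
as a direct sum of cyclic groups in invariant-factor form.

Answer: M ≅ ℤ^1 ⊕ ℤ/3

Derivation:
rank_ℚ(R)=1; free=2−1=1
SNF(R) diag = [3] → torsion [3]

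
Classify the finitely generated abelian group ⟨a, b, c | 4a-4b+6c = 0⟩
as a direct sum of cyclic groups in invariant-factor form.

rank_ℚ(R)=1; free=3−1=2
SNF(R) diag = [2] → torsion [2]

Answer: M ≅ ℤ^2 ⊕ ℤ/2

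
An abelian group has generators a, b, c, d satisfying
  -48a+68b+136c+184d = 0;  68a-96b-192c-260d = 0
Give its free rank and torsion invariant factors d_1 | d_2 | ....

rank_ℚ(R)=2; free=4−2=2
SNF(R) diag = [4, 4] → torsion [4, 4]

Answer: M ≅ ℤ^2 ⊕ ℤ/4 ⊕ ℤ/4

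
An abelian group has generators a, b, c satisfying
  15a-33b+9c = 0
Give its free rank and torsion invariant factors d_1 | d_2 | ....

Answer: M ≅ ℤ^2 ⊕ ℤ/3

Derivation:
rank_ℚ(R)=1; free=3−1=2
SNF(R) diag = [3] → torsion [3]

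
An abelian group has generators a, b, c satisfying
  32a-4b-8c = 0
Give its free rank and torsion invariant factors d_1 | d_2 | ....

Answer: M ≅ ℤ^2 ⊕ ℤ/4

Derivation:
rank_ℚ(R)=1; free=3−1=2
SNF(R) diag = [4] → torsion [4]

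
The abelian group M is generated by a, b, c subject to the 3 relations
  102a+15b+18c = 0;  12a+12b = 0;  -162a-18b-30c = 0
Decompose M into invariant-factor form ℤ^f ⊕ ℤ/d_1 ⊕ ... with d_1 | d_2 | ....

rank_ℚ(R)=3; free=3−3=0
SNF(R) diag = [3, 6, 12] → torsion [3, 6, 12]

Answer: M ≅ ℤ/3 ⊕ ℤ/6 ⊕ ℤ/12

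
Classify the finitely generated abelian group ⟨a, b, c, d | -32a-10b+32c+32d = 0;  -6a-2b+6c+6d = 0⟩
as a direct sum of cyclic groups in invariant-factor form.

rank_ℚ(R)=2; free=4−2=2
SNF(R) diag = [2, 2] → torsion [2, 2]

Answer: M ≅ ℤ^2 ⊕ ℤ/2 ⊕ ℤ/2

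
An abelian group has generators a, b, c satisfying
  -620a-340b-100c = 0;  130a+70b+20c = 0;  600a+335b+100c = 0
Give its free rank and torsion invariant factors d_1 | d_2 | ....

rank_ℚ(R)=3; free=3−3=0
SNF(R) diag = [5, 10, 20] → torsion [5, 10, 20]

Answer: M ≅ ℤ/5 ⊕ ℤ/10 ⊕ ℤ/20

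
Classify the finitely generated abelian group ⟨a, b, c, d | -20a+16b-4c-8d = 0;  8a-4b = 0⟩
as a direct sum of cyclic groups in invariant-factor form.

rank_ℚ(R)=2; free=4−2=2
SNF(R) diag = [4, 4] → torsion [4, 4]

Answer: M ≅ ℤ^2 ⊕ ℤ/4 ⊕ ℤ/4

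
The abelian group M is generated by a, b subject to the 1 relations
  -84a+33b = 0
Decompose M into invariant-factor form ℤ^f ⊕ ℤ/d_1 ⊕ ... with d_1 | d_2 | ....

Answer: M ≅ ℤ^1 ⊕ ℤ/3

Derivation:
rank_ℚ(R)=1; free=2−1=1
SNF(R) diag = [3] → torsion [3]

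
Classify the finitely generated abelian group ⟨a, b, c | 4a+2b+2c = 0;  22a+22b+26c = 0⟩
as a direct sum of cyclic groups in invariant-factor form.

rank_ℚ(R)=2; free=3−2=1
SNF(R) diag = [2, 2] → torsion [2, 2]

Answer: M ≅ ℤ^1 ⊕ ℤ/2 ⊕ ℤ/2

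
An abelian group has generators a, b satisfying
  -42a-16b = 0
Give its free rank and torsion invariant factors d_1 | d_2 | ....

rank_ℚ(R)=1; free=2−1=1
SNF(R) diag = [2] → torsion [2]

Answer: M ≅ ℤ^1 ⊕ ℤ/2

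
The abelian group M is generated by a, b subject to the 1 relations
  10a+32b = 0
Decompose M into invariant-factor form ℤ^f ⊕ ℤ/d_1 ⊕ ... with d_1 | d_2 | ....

Answer: M ≅ ℤ^1 ⊕ ℤ/2

Derivation:
rank_ℚ(R)=1; free=2−1=1
SNF(R) diag = [2] → torsion [2]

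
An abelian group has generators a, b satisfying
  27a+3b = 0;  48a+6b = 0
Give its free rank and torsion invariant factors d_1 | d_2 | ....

rank_ℚ(R)=2; free=2−2=0
SNF(R) diag = [3, 6] → torsion [3, 6]

Answer: M ≅ ℤ/3 ⊕ ℤ/6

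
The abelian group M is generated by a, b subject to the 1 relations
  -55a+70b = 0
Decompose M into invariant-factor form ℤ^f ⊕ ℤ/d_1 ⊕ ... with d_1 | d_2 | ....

Answer: M ≅ ℤ^1 ⊕ ℤ/5

Derivation:
rank_ℚ(R)=1; free=2−1=1
SNF(R) diag = [5] → torsion [5]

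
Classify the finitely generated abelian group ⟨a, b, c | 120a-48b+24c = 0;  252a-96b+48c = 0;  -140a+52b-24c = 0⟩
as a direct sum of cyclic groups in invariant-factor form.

rank_ℚ(R)=3; free=3−3=0
SNF(R) diag = [4, 12, 24] → torsion [4, 12, 24]

Answer: M ≅ ℤ/4 ⊕ ℤ/12 ⊕ ℤ/24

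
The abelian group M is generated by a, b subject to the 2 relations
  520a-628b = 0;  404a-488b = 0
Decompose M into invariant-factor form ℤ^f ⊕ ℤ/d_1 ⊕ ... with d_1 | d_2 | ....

Answer: M ≅ ℤ/4 ⊕ ℤ/12

Derivation:
rank_ℚ(R)=2; free=2−2=0
SNF(R) diag = [4, 12] → torsion [4, 12]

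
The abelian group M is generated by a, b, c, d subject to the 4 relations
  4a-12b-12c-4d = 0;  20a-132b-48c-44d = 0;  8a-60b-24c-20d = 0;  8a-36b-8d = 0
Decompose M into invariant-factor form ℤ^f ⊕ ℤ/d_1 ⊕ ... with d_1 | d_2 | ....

Answer: M ≅ ℤ/4 ⊕ ℤ/12 ⊕ ℤ/12 ⊕ ℤ/12

Derivation:
rank_ℚ(R)=4; free=4−4=0
SNF(R) diag = [4, 12, 12, 12] → torsion [4, 12, 12, 12]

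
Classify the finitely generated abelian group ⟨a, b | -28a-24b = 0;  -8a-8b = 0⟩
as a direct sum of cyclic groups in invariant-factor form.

rank_ℚ(R)=2; free=2−2=0
SNF(R) diag = [4, 8] → torsion [4, 8]

Answer: M ≅ ℤ/4 ⊕ ℤ/8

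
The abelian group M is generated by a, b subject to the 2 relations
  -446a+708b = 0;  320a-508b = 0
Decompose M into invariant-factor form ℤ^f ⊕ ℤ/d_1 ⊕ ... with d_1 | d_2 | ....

Answer: M ≅ ℤ/2 ⊕ ℤ/4

Derivation:
rank_ℚ(R)=2; free=2−2=0
SNF(R) diag = [2, 4] → torsion [2, 4]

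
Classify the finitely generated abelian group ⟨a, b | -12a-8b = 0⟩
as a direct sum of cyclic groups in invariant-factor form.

Answer: M ≅ ℤ^1 ⊕ ℤ/4

Derivation:
rank_ℚ(R)=1; free=2−1=1
SNF(R) diag = [4] → torsion [4]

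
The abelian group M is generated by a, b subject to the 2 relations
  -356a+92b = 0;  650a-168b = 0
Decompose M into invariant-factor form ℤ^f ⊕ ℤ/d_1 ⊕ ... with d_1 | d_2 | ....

Answer: M ≅ ℤ/2 ⊕ ℤ/4

Derivation:
rank_ℚ(R)=2; free=2−2=0
SNF(R) diag = [2, 4] → torsion [2, 4]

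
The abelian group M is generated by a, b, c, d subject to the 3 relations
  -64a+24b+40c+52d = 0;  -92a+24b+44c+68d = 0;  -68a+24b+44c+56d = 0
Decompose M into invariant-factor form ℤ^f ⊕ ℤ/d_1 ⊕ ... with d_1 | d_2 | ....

Answer: M ≅ ℤ^1 ⊕ ℤ/4 ⊕ ℤ/12 ⊕ ℤ/24

Derivation:
rank_ℚ(R)=3; free=4−3=1
SNF(R) diag = [4, 12, 24] → torsion [4, 12, 24]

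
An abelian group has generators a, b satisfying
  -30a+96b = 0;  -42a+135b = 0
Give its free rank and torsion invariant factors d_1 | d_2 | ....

Answer: M ≅ ℤ/3 ⊕ ℤ/6

Derivation:
rank_ℚ(R)=2; free=2−2=0
SNF(R) diag = [3, 6] → torsion [3, 6]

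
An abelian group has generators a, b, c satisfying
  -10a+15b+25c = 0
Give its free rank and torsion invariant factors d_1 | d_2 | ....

Answer: M ≅ ℤ^2 ⊕ ℤ/5

Derivation:
rank_ℚ(R)=1; free=3−1=2
SNF(R) diag = [5] → torsion [5]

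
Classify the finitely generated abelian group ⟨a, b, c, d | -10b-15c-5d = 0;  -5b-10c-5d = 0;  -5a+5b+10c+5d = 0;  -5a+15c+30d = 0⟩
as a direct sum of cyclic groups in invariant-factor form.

rank_ℚ(R)=4; free=4−4=0
SNF(R) diag = [5, 5, 5, 15] → torsion [5, 5, 5, 15]

Answer: M ≅ ℤ/5 ⊕ ℤ/5 ⊕ ℤ/5 ⊕ ℤ/15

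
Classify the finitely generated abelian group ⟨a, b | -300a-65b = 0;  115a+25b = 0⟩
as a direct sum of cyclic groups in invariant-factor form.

rank_ℚ(R)=2; free=2−2=0
SNF(R) diag = [5, 5] → torsion [5, 5]

Answer: M ≅ ℤ/5 ⊕ ℤ/5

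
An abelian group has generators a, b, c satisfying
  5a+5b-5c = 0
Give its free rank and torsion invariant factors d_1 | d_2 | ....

rank_ℚ(R)=1; free=3−1=2
SNF(R) diag = [5] → torsion [5]

Answer: M ≅ ℤ^2 ⊕ ℤ/5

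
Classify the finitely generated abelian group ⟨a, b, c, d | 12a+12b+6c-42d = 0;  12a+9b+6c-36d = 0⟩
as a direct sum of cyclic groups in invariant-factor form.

rank_ℚ(R)=2; free=4−2=2
SNF(R) diag = [3, 6] → torsion [3, 6]

Answer: M ≅ ℤ^2 ⊕ ℤ/3 ⊕ ℤ/6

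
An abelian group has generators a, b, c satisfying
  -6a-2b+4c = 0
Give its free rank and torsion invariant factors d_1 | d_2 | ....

Answer: M ≅ ℤ^2 ⊕ ℤ/2

Derivation:
rank_ℚ(R)=1; free=3−1=2
SNF(R) diag = [2] → torsion [2]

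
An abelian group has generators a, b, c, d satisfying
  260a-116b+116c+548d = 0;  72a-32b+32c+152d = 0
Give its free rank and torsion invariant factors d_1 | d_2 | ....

Answer: M ≅ ℤ^2 ⊕ ℤ/4 ⊕ ℤ/8

Derivation:
rank_ℚ(R)=2; free=4−2=2
SNF(R) diag = [4, 8] → torsion [4, 8]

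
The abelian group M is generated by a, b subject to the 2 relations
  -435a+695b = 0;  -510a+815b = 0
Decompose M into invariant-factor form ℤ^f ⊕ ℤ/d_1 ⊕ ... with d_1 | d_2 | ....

Answer: M ≅ ℤ/5 ⊕ ℤ/15

Derivation:
rank_ℚ(R)=2; free=2−2=0
SNF(R) diag = [5, 15] → torsion [5, 15]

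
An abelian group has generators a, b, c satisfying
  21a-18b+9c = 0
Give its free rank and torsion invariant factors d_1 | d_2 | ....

rank_ℚ(R)=1; free=3−1=2
SNF(R) diag = [3] → torsion [3]

Answer: M ≅ ℤ^2 ⊕ ℤ/3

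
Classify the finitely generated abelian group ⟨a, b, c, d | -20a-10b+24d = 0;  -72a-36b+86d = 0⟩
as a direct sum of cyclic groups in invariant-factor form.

Answer: M ≅ ℤ^2 ⊕ ℤ/2 ⊕ ℤ/2

Derivation:
rank_ℚ(R)=2; free=4−2=2
SNF(R) diag = [2, 2] → torsion [2, 2]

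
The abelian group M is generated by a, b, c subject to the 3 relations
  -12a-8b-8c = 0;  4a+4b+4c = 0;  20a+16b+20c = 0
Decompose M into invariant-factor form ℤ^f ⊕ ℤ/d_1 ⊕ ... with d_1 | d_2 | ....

Answer: M ≅ ℤ/4 ⊕ ℤ/4 ⊕ ℤ/4

Derivation:
rank_ℚ(R)=3; free=3−3=0
SNF(R) diag = [4, 4, 4] → torsion [4, 4, 4]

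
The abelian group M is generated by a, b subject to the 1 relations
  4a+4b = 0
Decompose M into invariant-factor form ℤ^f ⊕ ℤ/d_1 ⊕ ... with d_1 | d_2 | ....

Answer: M ≅ ℤ^1 ⊕ ℤ/4

Derivation:
rank_ℚ(R)=1; free=2−1=1
SNF(R) diag = [4] → torsion [4]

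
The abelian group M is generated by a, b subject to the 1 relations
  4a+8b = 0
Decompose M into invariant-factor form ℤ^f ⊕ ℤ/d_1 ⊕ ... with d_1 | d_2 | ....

Answer: M ≅ ℤ^1 ⊕ ℤ/4

Derivation:
rank_ℚ(R)=1; free=2−1=1
SNF(R) diag = [4] → torsion [4]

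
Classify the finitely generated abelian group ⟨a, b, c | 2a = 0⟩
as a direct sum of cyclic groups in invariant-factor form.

rank_ℚ(R)=1; free=3−1=2
SNF(R) diag = [2] → torsion [2]

Answer: M ≅ ℤ^2 ⊕ ℤ/2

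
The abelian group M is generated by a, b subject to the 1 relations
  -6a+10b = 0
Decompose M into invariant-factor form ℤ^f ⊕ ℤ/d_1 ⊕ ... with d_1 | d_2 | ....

Answer: M ≅ ℤ^1 ⊕ ℤ/2

Derivation:
rank_ℚ(R)=1; free=2−1=1
SNF(R) diag = [2] → torsion [2]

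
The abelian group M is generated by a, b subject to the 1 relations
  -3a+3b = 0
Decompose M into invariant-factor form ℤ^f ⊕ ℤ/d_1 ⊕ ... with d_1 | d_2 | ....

Answer: M ≅ ℤ^1 ⊕ ℤ/3

Derivation:
rank_ℚ(R)=1; free=2−1=1
SNF(R) diag = [3] → torsion [3]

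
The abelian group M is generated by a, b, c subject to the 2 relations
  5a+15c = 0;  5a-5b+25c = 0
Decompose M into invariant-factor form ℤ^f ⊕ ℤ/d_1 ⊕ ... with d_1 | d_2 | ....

Answer: M ≅ ℤ^1 ⊕ ℤ/5 ⊕ ℤ/5

Derivation:
rank_ℚ(R)=2; free=3−2=1
SNF(R) diag = [5, 5] → torsion [5, 5]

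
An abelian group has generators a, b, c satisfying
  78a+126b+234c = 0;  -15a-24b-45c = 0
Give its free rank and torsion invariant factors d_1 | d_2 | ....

rank_ℚ(R)=2; free=3−2=1
SNF(R) diag = [3, 6] → torsion [3, 6]

Answer: M ≅ ℤ^1 ⊕ ℤ/3 ⊕ ℤ/6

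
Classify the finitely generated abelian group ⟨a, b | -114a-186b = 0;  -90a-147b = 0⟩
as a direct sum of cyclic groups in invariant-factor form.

rank_ℚ(R)=2; free=2−2=0
SNF(R) diag = [3, 6] → torsion [3, 6]

Answer: M ≅ ℤ/3 ⊕ ℤ/6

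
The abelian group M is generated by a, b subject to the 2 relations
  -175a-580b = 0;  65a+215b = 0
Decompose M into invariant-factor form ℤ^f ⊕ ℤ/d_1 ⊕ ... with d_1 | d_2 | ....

Answer: M ≅ ℤ/5 ⊕ ℤ/15

Derivation:
rank_ℚ(R)=2; free=2−2=0
SNF(R) diag = [5, 15] → torsion [5, 15]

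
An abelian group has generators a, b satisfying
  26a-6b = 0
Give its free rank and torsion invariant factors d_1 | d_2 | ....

Answer: M ≅ ℤ^1 ⊕ ℤ/2

Derivation:
rank_ℚ(R)=1; free=2−1=1
SNF(R) diag = [2] → torsion [2]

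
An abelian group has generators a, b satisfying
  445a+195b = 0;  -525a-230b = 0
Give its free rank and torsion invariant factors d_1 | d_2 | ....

Answer: M ≅ ℤ/5 ⊕ ℤ/5

Derivation:
rank_ℚ(R)=2; free=2−2=0
SNF(R) diag = [5, 5] → torsion [5, 5]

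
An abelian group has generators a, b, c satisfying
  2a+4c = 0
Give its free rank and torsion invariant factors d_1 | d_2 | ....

rank_ℚ(R)=1; free=3−1=2
SNF(R) diag = [2] → torsion [2]

Answer: M ≅ ℤ^2 ⊕ ℤ/2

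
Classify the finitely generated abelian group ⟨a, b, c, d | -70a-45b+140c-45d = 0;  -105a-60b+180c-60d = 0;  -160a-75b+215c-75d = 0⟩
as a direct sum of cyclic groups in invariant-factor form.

Answer: M ≅ ℤ^1 ⊕ ℤ/5 ⊕ ℤ/15 ⊕ ℤ/45

Derivation:
rank_ℚ(R)=3; free=4−3=1
SNF(R) diag = [5, 15, 45] → torsion [5, 15, 45]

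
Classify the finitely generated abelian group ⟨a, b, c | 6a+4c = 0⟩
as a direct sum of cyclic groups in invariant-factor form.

rank_ℚ(R)=1; free=3−1=2
SNF(R) diag = [2] → torsion [2]

Answer: M ≅ ℤ^2 ⊕ ℤ/2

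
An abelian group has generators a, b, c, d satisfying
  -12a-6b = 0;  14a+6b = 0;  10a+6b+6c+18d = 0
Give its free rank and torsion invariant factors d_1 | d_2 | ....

Answer: M ≅ ℤ^1 ⊕ ℤ/2 ⊕ ℤ/6 ⊕ ℤ/6

Derivation:
rank_ℚ(R)=3; free=4−3=1
SNF(R) diag = [2, 6, 6] → torsion [2, 6, 6]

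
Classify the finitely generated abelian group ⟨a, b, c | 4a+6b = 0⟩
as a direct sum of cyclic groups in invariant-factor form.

rank_ℚ(R)=1; free=3−1=2
SNF(R) diag = [2] → torsion [2]

Answer: M ≅ ℤ^2 ⊕ ℤ/2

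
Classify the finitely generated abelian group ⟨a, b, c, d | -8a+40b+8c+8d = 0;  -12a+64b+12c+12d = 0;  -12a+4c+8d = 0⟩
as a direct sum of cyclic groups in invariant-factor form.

Answer: M ≅ ℤ^1 ⊕ ℤ/4 ⊕ ℤ/4 ⊕ ℤ/8

Derivation:
rank_ℚ(R)=3; free=4−3=1
SNF(R) diag = [4, 4, 8] → torsion [4, 4, 8]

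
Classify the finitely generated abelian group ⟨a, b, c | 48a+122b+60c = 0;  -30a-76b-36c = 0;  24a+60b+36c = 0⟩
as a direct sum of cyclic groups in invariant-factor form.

rank_ℚ(R)=3; free=3−3=0
SNF(R) diag = [2, 6, 12] → torsion [2, 6, 12]

Answer: M ≅ ℤ/2 ⊕ ℤ/6 ⊕ ℤ/12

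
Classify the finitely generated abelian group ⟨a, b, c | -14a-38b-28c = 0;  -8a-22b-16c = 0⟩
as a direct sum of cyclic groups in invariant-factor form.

rank_ℚ(R)=2; free=3−2=1
SNF(R) diag = [2, 2] → torsion [2, 2]

Answer: M ≅ ℤ^1 ⊕ ℤ/2 ⊕ ℤ/2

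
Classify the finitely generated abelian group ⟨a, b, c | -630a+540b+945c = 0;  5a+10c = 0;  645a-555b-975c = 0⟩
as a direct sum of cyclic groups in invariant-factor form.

Answer: M ≅ ℤ/5 ⊕ ℤ/15 ⊕ ℤ/45

Derivation:
rank_ℚ(R)=3; free=3−3=0
SNF(R) diag = [5, 15, 45] → torsion [5, 15, 45]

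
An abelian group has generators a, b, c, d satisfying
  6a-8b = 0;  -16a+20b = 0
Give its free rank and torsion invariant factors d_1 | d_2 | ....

rank_ℚ(R)=2; free=4−2=2
SNF(R) diag = [2, 4] → torsion [2, 4]

Answer: M ≅ ℤ^2 ⊕ ℤ/2 ⊕ ℤ/4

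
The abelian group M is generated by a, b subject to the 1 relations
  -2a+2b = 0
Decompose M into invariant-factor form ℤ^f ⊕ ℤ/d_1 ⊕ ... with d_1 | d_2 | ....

rank_ℚ(R)=1; free=2−1=1
SNF(R) diag = [2] → torsion [2]

Answer: M ≅ ℤ^1 ⊕ ℤ/2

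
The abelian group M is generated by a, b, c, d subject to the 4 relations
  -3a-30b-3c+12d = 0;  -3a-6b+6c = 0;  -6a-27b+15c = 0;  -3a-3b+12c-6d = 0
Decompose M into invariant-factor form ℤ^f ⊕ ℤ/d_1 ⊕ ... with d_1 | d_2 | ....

Answer: M ≅ ℤ/3 ⊕ ℤ/3 ⊕ ℤ/3 ⊕ ℤ/6

Derivation:
rank_ℚ(R)=4; free=4−4=0
SNF(R) diag = [3, 3, 3, 6] → torsion [3, 3, 3, 6]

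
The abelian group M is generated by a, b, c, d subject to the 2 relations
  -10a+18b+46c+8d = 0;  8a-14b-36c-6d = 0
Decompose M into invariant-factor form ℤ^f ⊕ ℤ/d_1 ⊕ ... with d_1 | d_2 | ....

Answer: M ≅ ℤ^2 ⊕ ℤ/2 ⊕ ℤ/2

Derivation:
rank_ℚ(R)=2; free=4−2=2
SNF(R) diag = [2, 2] → torsion [2, 2]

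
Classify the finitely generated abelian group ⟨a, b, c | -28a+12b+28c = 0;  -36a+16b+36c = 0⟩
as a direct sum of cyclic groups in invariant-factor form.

Answer: M ≅ ℤ^1 ⊕ ℤ/4 ⊕ ℤ/4

Derivation:
rank_ℚ(R)=2; free=3−2=1
SNF(R) diag = [4, 4] → torsion [4, 4]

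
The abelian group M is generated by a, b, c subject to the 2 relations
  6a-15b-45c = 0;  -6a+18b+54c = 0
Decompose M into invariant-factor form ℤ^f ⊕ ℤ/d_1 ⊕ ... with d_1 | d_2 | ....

Answer: M ≅ ℤ^1 ⊕ ℤ/3 ⊕ ℤ/6

Derivation:
rank_ℚ(R)=2; free=3−2=1
SNF(R) diag = [3, 6] → torsion [3, 6]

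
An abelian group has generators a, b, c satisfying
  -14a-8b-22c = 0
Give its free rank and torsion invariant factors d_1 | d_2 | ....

rank_ℚ(R)=1; free=3−1=2
SNF(R) diag = [2] → torsion [2]

Answer: M ≅ ℤ^2 ⊕ ℤ/2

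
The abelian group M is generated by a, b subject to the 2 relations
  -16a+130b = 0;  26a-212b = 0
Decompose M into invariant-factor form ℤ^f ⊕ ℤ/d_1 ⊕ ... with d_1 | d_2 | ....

Answer: M ≅ ℤ/2 ⊕ ℤ/6

Derivation:
rank_ℚ(R)=2; free=2−2=0
SNF(R) diag = [2, 6] → torsion [2, 6]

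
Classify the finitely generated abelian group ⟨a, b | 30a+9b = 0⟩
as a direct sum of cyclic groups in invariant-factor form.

rank_ℚ(R)=1; free=2−1=1
SNF(R) diag = [3] → torsion [3]

Answer: M ≅ ℤ^1 ⊕ ℤ/3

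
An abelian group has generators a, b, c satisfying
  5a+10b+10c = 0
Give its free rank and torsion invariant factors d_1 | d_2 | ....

rank_ℚ(R)=1; free=3−1=2
SNF(R) diag = [5] → torsion [5]

Answer: M ≅ ℤ^2 ⊕ ℤ/5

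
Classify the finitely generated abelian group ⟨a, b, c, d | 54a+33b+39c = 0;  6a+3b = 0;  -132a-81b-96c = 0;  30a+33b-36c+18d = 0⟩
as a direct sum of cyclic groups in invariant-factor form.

Answer: M ≅ ℤ/3 ⊕ ℤ/3 ⊕ ℤ/6 ⊕ ℤ/18

Derivation:
rank_ℚ(R)=4; free=4−4=0
SNF(R) diag = [3, 3, 6, 18] → torsion [3, 3, 6, 18]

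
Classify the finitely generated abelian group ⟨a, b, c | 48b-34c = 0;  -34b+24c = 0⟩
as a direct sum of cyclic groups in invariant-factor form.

rank_ℚ(R)=2; free=3−2=1
SNF(R) diag = [2, 2] → torsion [2, 2]

Answer: M ≅ ℤ^1 ⊕ ℤ/2 ⊕ ℤ/2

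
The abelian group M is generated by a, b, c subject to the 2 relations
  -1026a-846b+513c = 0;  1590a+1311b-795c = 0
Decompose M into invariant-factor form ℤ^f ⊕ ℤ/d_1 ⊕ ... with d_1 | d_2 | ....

rank_ℚ(R)=2; free=3−2=1
SNF(R) diag = [3, 9] → torsion [3, 9]

Answer: M ≅ ℤ^1 ⊕ ℤ/3 ⊕ ℤ/9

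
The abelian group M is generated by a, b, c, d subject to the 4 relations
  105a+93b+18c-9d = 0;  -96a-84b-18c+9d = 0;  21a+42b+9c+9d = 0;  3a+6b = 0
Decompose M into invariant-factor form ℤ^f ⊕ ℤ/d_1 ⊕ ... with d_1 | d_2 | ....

rank_ℚ(R)=4; free=4−4=0
SNF(R) diag = [3, 9, 9, 27] → torsion [3, 9, 9, 27]

Answer: M ≅ ℤ/3 ⊕ ℤ/9 ⊕ ℤ/9 ⊕ ℤ/27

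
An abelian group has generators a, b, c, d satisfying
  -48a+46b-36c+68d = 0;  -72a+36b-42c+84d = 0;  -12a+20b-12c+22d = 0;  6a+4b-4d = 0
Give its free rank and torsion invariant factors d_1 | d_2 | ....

Answer: M ≅ ℤ/2 ⊕ ℤ/6 ⊕ ℤ/6 ⊕ ℤ/6

Derivation:
rank_ℚ(R)=4; free=4−4=0
SNF(R) diag = [2, 6, 6, 6] → torsion [2, 6, 6, 6]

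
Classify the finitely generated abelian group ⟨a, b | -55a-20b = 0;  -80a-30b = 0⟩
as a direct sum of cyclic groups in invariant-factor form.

Answer: M ≅ ℤ/5 ⊕ ℤ/10

Derivation:
rank_ℚ(R)=2; free=2−2=0
SNF(R) diag = [5, 10] → torsion [5, 10]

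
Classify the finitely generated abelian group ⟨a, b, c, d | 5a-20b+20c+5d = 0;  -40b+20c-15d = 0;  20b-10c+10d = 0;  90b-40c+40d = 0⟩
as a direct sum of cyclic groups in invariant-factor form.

Answer: M ≅ ℤ/5 ⊕ ℤ/5 ⊕ ℤ/10 ⊕ ℤ/10

Derivation:
rank_ℚ(R)=4; free=4−4=0
SNF(R) diag = [5, 5, 10, 10] → torsion [5, 5, 10, 10]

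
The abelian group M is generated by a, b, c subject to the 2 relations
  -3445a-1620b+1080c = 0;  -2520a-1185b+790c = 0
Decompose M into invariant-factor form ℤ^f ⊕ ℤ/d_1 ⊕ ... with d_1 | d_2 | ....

Answer: M ≅ ℤ^1 ⊕ ℤ/5 ⊕ ℤ/5

Derivation:
rank_ℚ(R)=2; free=3−2=1
SNF(R) diag = [5, 5] → torsion [5, 5]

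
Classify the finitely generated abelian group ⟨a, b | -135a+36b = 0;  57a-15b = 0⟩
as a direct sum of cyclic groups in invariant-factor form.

rank_ℚ(R)=2; free=2−2=0
SNF(R) diag = [3, 9] → torsion [3, 9]

Answer: M ≅ ℤ/3 ⊕ ℤ/9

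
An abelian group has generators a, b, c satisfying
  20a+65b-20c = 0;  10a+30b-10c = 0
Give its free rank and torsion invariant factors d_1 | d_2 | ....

Answer: M ≅ ℤ^1 ⊕ ℤ/5 ⊕ ℤ/10

Derivation:
rank_ℚ(R)=2; free=3−2=1
SNF(R) diag = [5, 10] → torsion [5, 10]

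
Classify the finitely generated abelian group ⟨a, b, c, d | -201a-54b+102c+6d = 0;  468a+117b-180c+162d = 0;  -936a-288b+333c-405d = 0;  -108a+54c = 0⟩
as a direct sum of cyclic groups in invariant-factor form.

Answer: M ≅ ℤ/3 ⊕ ℤ/9 ⊕ ℤ/27 ⊕ ℤ/54

Derivation:
rank_ℚ(R)=4; free=4−4=0
SNF(R) diag = [3, 9, 27, 54] → torsion [3, 9, 27, 54]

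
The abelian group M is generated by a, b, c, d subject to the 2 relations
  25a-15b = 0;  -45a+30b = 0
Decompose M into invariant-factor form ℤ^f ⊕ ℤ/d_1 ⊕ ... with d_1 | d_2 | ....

Answer: M ≅ ℤ^2 ⊕ ℤ/5 ⊕ ℤ/15

Derivation:
rank_ℚ(R)=2; free=4−2=2
SNF(R) diag = [5, 15] → torsion [5, 15]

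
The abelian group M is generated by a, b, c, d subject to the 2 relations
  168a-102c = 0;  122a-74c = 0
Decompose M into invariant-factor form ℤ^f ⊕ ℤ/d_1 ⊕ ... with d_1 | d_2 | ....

Answer: M ≅ ℤ^2 ⊕ ℤ/2 ⊕ ℤ/6

Derivation:
rank_ℚ(R)=2; free=4−2=2
SNF(R) diag = [2, 6] → torsion [2, 6]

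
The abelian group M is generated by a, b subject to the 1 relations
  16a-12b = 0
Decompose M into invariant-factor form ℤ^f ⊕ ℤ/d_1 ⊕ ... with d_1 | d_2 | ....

rank_ℚ(R)=1; free=2−1=1
SNF(R) diag = [4] → torsion [4]

Answer: M ≅ ℤ^1 ⊕ ℤ/4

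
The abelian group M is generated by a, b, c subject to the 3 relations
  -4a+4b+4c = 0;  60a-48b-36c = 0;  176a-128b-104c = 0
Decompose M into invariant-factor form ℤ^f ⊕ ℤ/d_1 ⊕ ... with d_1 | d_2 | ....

rank_ℚ(R)=3; free=3−3=0
SNF(R) diag = [4, 12, 24] → torsion [4, 12, 24]

Answer: M ≅ ℤ/4 ⊕ ℤ/12 ⊕ ℤ/24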